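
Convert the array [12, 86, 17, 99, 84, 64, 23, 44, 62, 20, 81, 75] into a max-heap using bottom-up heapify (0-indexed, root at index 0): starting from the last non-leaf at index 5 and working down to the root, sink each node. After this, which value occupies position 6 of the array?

23

sift down from index 5:
  64 vs only child 75 at index 11, swap → [12, 86, 17, 99, 84, 75, 23, 44, 62, 20, 81, 64]
sift down from index 4: already satisfies heap property
sift down from index 3: already satisfies heap property
sift down from index 2:
  17 vs larger child 75 at index 5, swap → [12, 86, 75, 99, 84, 17, 23, 44, 62, 20, 81, 64]
  17 vs only child 64 at index 11, swap → [12, 86, 75, 99, 84, 64, 23, 44, 62, 20, 81, 17]
sift down from index 1:
  86 vs larger child 99 at index 3, swap → [12, 99, 75, 86, 84, 64, 23, 44, 62, 20, 81, 17]
sift down from index 0:
  12 vs larger child 99 at index 1, swap → [99, 12, 75, 86, 84, 64, 23, 44, 62, 20, 81, 17]
  12 vs larger child 86 at index 3, swap → [99, 86, 75, 12, 84, 64, 23, 44, 62, 20, 81, 17]
  12 vs larger child 62 at index 8, swap → [99, 86, 75, 62, 84, 64, 23, 44, 12, 20, 81, 17]
resulting array: [99, 86, 75, 62, 84, 64, 23, 44, 12, 20, 81, 17]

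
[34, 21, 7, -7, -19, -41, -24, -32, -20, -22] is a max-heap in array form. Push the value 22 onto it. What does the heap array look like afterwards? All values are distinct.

append 22 at index 10 → [34, 21, 7, -7, -19, -41, -24, -32, -20, -22, 22]
22 > parent -19 at index 4, swap → [34, 21, 7, -7, 22, -41, -24, -32, -20, -22, -19]
22 > parent 21 at index 1, swap → [34, 22, 7, -7, 21, -41, -24, -32, -20, -22, -19]

[34, 22, 7, -7, 21, -41, -24, -32, -20, -22, -19]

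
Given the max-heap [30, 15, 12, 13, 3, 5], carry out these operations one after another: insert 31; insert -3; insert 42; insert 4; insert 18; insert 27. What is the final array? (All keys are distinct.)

[42, 31, 30, 15, 18, 27, 12, -3, 13, 3, 4, 5]

insert 31:
  append 31 at index 6 → [30, 15, 12, 13, 3, 5, 31]
  31 > parent 12 at index 2, swap → [30, 15, 31, 13, 3, 5, 12]
  31 > parent 30 at index 0, swap → [31, 15, 30, 13, 3, 5, 12]
insert -3:
  append -3 at index 7 → [31, 15, 30, 13, 3, 5, 12, -3] (no swap needed)
insert 42:
  append 42 at index 8 → [31, 15, 30, 13, 3, 5, 12, -3, 42]
  42 > parent 13 at index 3, swap → [31, 15, 30, 42, 3, 5, 12, -3, 13]
  42 > parent 15 at index 1, swap → [31, 42, 30, 15, 3, 5, 12, -3, 13]
  42 > parent 31 at index 0, swap → [42, 31, 30, 15, 3, 5, 12, -3, 13]
insert 4:
  append 4 at index 9 → [42, 31, 30, 15, 3, 5, 12, -3, 13, 4]
  4 > parent 3 at index 4, swap → [42, 31, 30, 15, 4, 5, 12, -3, 13, 3]
insert 18:
  append 18 at index 10 → [42, 31, 30, 15, 4, 5, 12, -3, 13, 3, 18]
  18 > parent 4 at index 4, swap → [42, 31, 30, 15, 18, 5, 12, -3, 13, 3, 4]
insert 27:
  append 27 at index 11 → [42, 31, 30, 15, 18, 5, 12, -3, 13, 3, 4, 27]
  27 > parent 5 at index 5, swap → [42, 31, 30, 15, 18, 27, 12, -3, 13, 3, 4, 5]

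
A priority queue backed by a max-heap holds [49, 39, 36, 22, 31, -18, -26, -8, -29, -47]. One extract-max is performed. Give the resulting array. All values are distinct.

[39, 31, 36, 22, -47, -18, -26, -8, -29]

remove root 49; move last element -47 to root → [-47, 39, 36, 22, 31, -18, -26, -8, -29]
-47 vs larger child 39 at index 1, swap → [39, -47, 36, 22, 31, -18, -26, -8, -29]
-47 vs larger child 31 at index 4, swap → [39, 31, 36, 22, -47, -18, -26, -8, -29]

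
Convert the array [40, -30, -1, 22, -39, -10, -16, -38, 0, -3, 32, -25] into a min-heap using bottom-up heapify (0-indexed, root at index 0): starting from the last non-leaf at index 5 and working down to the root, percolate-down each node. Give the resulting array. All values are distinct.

sift down from index 5:
  -10 vs only child -25 at index 11, swap → [40, -30, -1, 22, -39, -25, -16, -38, 0, -3, 32, -10]
sift down from index 4: already satisfies heap property
sift down from index 3:
  22 vs smaller child -38 at index 7, swap → [40, -30, -1, -38, -39, -25, -16, 22, 0, -3, 32, -10]
sift down from index 2:
  -1 vs smaller child -25 at index 5, swap → [40, -30, -25, -38, -39, -1, -16, 22, 0, -3, 32, -10]
  -1 vs only child -10 at index 11, swap → [40, -30, -25, -38, -39, -10, -16, 22, 0, -3, 32, -1]
sift down from index 1:
  -30 vs smaller child -39 at index 4, swap → [40, -39, -25, -38, -30, -10, -16, 22, 0, -3, 32, -1]
sift down from index 0:
  40 vs smaller child -39 at index 1, swap → [-39, 40, -25, -38, -30, -10, -16, 22, 0, -3, 32, -1]
  40 vs smaller child -38 at index 3, swap → [-39, -38, -25, 40, -30, -10, -16, 22, 0, -3, 32, -1]
  40 vs smaller child 0 at index 8, swap → [-39, -38, -25, 0, -30, -10, -16, 22, 40, -3, 32, -1]

[-39, -38, -25, 0, -30, -10, -16, 22, 40, -3, 32, -1]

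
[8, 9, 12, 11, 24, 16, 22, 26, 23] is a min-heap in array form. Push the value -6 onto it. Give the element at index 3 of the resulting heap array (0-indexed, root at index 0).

append -6 at index 9 → [8, 9, 12, 11, 24, 16, 22, 26, 23, -6]
-6 < parent 24 at index 4, swap → [8, 9, 12, 11, -6, 16, 22, 26, 23, 24]
-6 < parent 9 at index 1, swap → [8, -6, 12, 11, 9, 16, 22, 26, 23, 24]
-6 < parent 8 at index 0, swap → [-6, 8, 12, 11, 9, 16, 22, 26, 23, 24]
resulting array: [-6, 8, 12, 11, 9, 16, 22, 26, 23, 24]

11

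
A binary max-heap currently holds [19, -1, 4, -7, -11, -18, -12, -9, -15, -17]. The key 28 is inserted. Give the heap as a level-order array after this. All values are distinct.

[28, 19, 4, -7, -1, -18, -12, -9, -15, -17, -11]

append 28 at index 10 → [19, -1, 4, -7, -11, -18, -12, -9, -15, -17, 28]
28 > parent -11 at index 4, swap → [19, -1, 4, -7, 28, -18, -12, -9, -15, -17, -11]
28 > parent -1 at index 1, swap → [19, 28, 4, -7, -1, -18, -12, -9, -15, -17, -11]
28 > parent 19 at index 0, swap → [28, 19, 4, -7, -1, -18, -12, -9, -15, -17, -11]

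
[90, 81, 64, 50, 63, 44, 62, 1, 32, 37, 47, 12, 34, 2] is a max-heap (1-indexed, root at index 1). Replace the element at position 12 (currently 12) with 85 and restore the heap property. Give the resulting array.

[90, 81, 85, 50, 63, 64, 62, 1, 32, 37, 47, 44, 34, 2]

set index 12 from 12 to 85 → [90, 81, 64, 50, 63, 44, 62, 1, 32, 37, 47, 85, 34, 2]
85 > parent 44 at index 6, swap → [90, 81, 64, 50, 63, 85, 62, 1, 32, 37, 47, 44, 34, 2]
85 > parent 64 at index 3, swap → [90, 81, 85, 50, 63, 64, 62, 1, 32, 37, 47, 44, 34, 2]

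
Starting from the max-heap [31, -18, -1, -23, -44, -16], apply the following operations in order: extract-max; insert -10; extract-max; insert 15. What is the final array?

[15, -18, -10, -23, -44, -16]

extract-max → returns 31:
  remove root 31; move last element -16 to root → [-16, -18, -1, -23, -44]
  -16 vs larger child -1 at index 2, swap → [-1, -18, -16, -23, -44]
insert -10:
  append -10 at index 5 → [-1, -18, -16, -23, -44, -10]
  -10 > parent -16 at index 2, swap → [-1, -18, -10, -23, -44, -16]
extract-max → returns -1:
  remove root -1; move last element -16 to root → [-16, -18, -10, -23, -44]
  -16 vs larger child -10 at index 2, swap → [-10, -18, -16, -23, -44]
insert 15:
  append 15 at index 5 → [-10, -18, -16, -23, -44, 15]
  15 > parent -16 at index 2, swap → [-10, -18, 15, -23, -44, -16]
  15 > parent -10 at index 0, swap → [15, -18, -10, -23, -44, -16]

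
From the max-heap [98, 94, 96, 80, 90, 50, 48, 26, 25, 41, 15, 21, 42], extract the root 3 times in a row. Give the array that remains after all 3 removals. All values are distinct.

[90, 80, 50, 26, 41, 42, 48, 15, 25, 21]

extract-max #1 returns 98:
  remove root 98; move last element 42 to root → [42, 94, 96, 80, 90, 50, 48, 26, 25, 41, 15, 21]
  42 vs larger child 96 at index 2, swap → [96, 94, 42, 80, 90, 50, 48, 26, 25, 41, 15, 21]
  42 vs larger child 50 at index 5, swap → [96, 94, 50, 80, 90, 42, 48, 26, 25, 41, 15, 21]
extract-max #2 returns 96:
  remove root 96; move last element 21 to root → [21, 94, 50, 80, 90, 42, 48, 26, 25, 41, 15]
  21 vs larger child 94 at index 1, swap → [94, 21, 50, 80, 90, 42, 48, 26, 25, 41, 15]
  21 vs larger child 90 at index 4, swap → [94, 90, 50, 80, 21, 42, 48, 26, 25, 41, 15]
  21 vs larger child 41 at index 9, swap → [94, 90, 50, 80, 41, 42, 48, 26, 25, 21, 15]
extract-max #3 returns 94:
  remove root 94; move last element 15 to root → [15, 90, 50, 80, 41, 42, 48, 26, 25, 21]
  15 vs larger child 90 at index 1, swap → [90, 15, 50, 80, 41, 42, 48, 26, 25, 21]
  15 vs larger child 80 at index 3, swap → [90, 80, 50, 15, 41, 42, 48, 26, 25, 21]
  15 vs larger child 26 at index 7, swap → [90, 80, 50, 26, 41, 42, 48, 15, 25, 21]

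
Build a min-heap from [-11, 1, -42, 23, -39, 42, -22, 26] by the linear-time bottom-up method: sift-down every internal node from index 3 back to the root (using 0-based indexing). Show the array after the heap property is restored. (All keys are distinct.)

[-42, -39, -22, 23, 1, 42, -11, 26]

sift down from index 3: already satisfies heap property
sift down from index 2: already satisfies heap property
sift down from index 1:
  1 vs smaller child -39 at index 4, swap → [-11, -39, -42, 23, 1, 42, -22, 26]
sift down from index 0:
  -11 vs smaller child -42 at index 2, swap → [-42, -39, -11, 23, 1, 42, -22, 26]
  -11 vs smaller child -22 at index 6, swap → [-42, -39, -22, 23, 1, 42, -11, 26]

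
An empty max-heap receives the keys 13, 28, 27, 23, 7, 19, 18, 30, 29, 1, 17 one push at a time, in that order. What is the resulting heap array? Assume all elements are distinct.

[30, 29, 27, 28, 17, 19, 18, 13, 23, 1, 7]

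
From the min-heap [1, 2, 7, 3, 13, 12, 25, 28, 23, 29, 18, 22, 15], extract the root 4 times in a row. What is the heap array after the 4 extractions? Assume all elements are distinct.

[12, 13, 22, 15, 18, 29, 25, 28, 23]

extract-min #1 returns 1:
  remove root 1; move last element 15 to root → [15, 2, 7, 3, 13, 12, 25, 28, 23, 29, 18, 22]
  15 vs smaller child 2 at index 1, swap → [2, 15, 7, 3, 13, 12, 25, 28, 23, 29, 18, 22]
  15 vs smaller child 3 at index 3, swap → [2, 3, 7, 15, 13, 12, 25, 28, 23, 29, 18, 22]
extract-min #2 returns 2:
  remove root 2; move last element 22 to root → [22, 3, 7, 15, 13, 12, 25, 28, 23, 29, 18]
  22 vs smaller child 3 at index 1, swap → [3, 22, 7, 15, 13, 12, 25, 28, 23, 29, 18]
  22 vs smaller child 13 at index 4, swap → [3, 13, 7, 15, 22, 12, 25, 28, 23, 29, 18]
  22 vs smaller child 18 at index 10, swap → [3, 13, 7, 15, 18, 12, 25, 28, 23, 29, 22]
extract-min #3 returns 3:
  remove root 3; move last element 22 to root → [22, 13, 7, 15, 18, 12, 25, 28, 23, 29]
  22 vs smaller child 7 at index 2, swap → [7, 13, 22, 15, 18, 12, 25, 28, 23, 29]
  22 vs smaller child 12 at index 5, swap → [7, 13, 12, 15, 18, 22, 25, 28, 23, 29]
extract-min #4 returns 7:
  remove root 7; move last element 29 to root → [29, 13, 12, 15, 18, 22, 25, 28, 23]
  29 vs smaller child 12 at index 2, swap → [12, 13, 29, 15, 18, 22, 25, 28, 23]
  29 vs smaller child 22 at index 5, swap → [12, 13, 22, 15, 18, 29, 25, 28, 23]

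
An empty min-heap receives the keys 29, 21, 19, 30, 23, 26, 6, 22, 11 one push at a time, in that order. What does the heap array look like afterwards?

Insert 29:
  append 29 at index 0 → [29] (no swap needed)
Insert 21:
  append 21 at index 1 → [29, 21]
  21 < parent 29 at index 0, swap → [21, 29]
Insert 19:
  append 19 at index 2 → [21, 29, 19]
  19 < parent 21 at index 0, swap → [19, 29, 21]
Insert 30:
  append 30 at index 3 → [19, 29, 21, 30] (no swap needed)
Insert 23:
  append 23 at index 4 → [19, 29, 21, 30, 23]
  23 < parent 29 at index 1, swap → [19, 23, 21, 30, 29]
Insert 26:
  append 26 at index 5 → [19, 23, 21, 30, 29, 26] (no swap needed)
Insert 6:
  append 6 at index 6 → [19, 23, 21, 30, 29, 26, 6]
  6 < parent 21 at index 2, swap → [19, 23, 6, 30, 29, 26, 21]
  6 < parent 19 at index 0, swap → [6, 23, 19, 30, 29, 26, 21]
Insert 22:
  append 22 at index 7 → [6, 23, 19, 30, 29, 26, 21, 22]
  22 < parent 30 at index 3, swap → [6, 23, 19, 22, 29, 26, 21, 30]
  22 < parent 23 at index 1, swap → [6, 22, 19, 23, 29, 26, 21, 30]
Insert 11:
  append 11 at index 8 → [6, 22, 19, 23, 29, 26, 21, 30, 11]
  11 < parent 23 at index 3, swap → [6, 22, 19, 11, 29, 26, 21, 30, 23]
  11 < parent 22 at index 1, swap → [6, 11, 19, 22, 29, 26, 21, 30, 23]

[6, 11, 19, 22, 29, 26, 21, 30, 23]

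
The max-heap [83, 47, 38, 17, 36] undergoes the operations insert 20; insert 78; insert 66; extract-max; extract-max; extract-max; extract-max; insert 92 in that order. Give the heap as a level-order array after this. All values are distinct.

insert 20:
  append 20 at index 5 → [83, 47, 38, 17, 36, 20] (no swap needed)
insert 78:
  append 78 at index 6 → [83, 47, 38, 17, 36, 20, 78]
  78 > parent 38 at index 2, swap → [83, 47, 78, 17, 36, 20, 38]
insert 66:
  append 66 at index 7 → [83, 47, 78, 17, 36, 20, 38, 66]
  66 > parent 17 at index 3, swap → [83, 47, 78, 66, 36, 20, 38, 17]
  66 > parent 47 at index 1, swap → [83, 66, 78, 47, 36, 20, 38, 17]
extract-max → returns 83:
  remove root 83; move last element 17 to root → [17, 66, 78, 47, 36, 20, 38]
  17 vs larger child 78 at index 2, swap → [78, 66, 17, 47, 36, 20, 38]
  17 vs larger child 38 at index 6, swap → [78, 66, 38, 47, 36, 20, 17]
extract-max → returns 78:
  remove root 78; move last element 17 to root → [17, 66, 38, 47, 36, 20]
  17 vs larger child 66 at index 1, swap → [66, 17, 38, 47, 36, 20]
  17 vs larger child 47 at index 3, swap → [66, 47, 38, 17, 36, 20]
extract-max → returns 66:
  remove root 66; move last element 20 to root → [20, 47, 38, 17, 36]
  20 vs larger child 47 at index 1, swap → [47, 20, 38, 17, 36]
  20 vs larger child 36 at index 4, swap → [47, 36, 38, 17, 20]
extract-max → returns 47:
  remove root 47; move last element 20 to root → [20, 36, 38, 17]
  20 vs larger child 38 at index 2, swap → [38, 36, 20, 17]
insert 92:
  append 92 at index 4 → [38, 36, 20, 17, 92]
  92 > parent 36 at index 1, swap → [38, 92, 20, 17, 36]
  92 > parent 38 at index 0, swap → [92, 38, 20, 17, 36]

[92, 38, 20, 17, 36]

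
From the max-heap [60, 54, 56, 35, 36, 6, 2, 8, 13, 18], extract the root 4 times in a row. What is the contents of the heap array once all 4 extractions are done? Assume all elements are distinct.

extract-max #1 returns 60:
  remove root 60; move last element 18 to root → [18, 54, 56, 35, 36, 6, 2, 8, 13]
  18 vs larger child 56 at index 2, swap → [56, 54, 18, 35, 36, 6, 2, 8, 13]
extract-max #2 returns 56:
  remove root 56; move last element 13 to root → [13, 54, 18, 35, 36, 6, 2, 8]
  13 vs larger child 54 at index 1, swap → [54, 13, 18, 35, 36, 6, 2, 8]
  13 vs larger child 36 at index 4, swap → [54, 36, 18, 35, 13, 6, 2, 8]
extract-max #3 returns 54:
  remove root 54; move last element 8 to root → [8, 36, 18, 35, 13, 6, 2]
  8 vs larger child 36 at index 1, swap → [36, 8, 18, 35, 13, 6, 2]
  8 vs larger child 35 at index 3, swap → [36, 35, 18, 8, 13, 6, 2]
extract-max #4 returns 36:
  remove root 36; move last element 2 to root → [2, 35, 18, 8, 13, 6]
  2 vs larger child 35 at index 1, swap → [35, 2, 18, 8, 13, 6]
  2 vs larger child 13 at index 4, swap → [35, 13, 18, 8, 2, 6]

[35, 13, 18, 8, 2, 6]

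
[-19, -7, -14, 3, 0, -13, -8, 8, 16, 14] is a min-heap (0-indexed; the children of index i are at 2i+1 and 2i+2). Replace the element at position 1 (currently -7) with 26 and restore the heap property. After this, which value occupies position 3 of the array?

3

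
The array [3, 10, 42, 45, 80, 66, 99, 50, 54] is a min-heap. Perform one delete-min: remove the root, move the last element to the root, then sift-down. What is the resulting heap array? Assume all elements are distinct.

remove root 3; move last element 54 to root → [54, 10, 42, 45, 80, 66, 99, 50]
54 vs smaller child 10 at index 1, swap → [10, 54, 42, 45, 80, 66, 99, 50]
54 vs smaller child 45 at index 3, swap → [10, 45, 42, 54, 80, 66, 99, 50]
54 vs only child 50 at index 7, swap → [10, 45, 42, 50, 80, 66, 99, 54]

[10, 45, 42, 50, 80, 66, 99, 54]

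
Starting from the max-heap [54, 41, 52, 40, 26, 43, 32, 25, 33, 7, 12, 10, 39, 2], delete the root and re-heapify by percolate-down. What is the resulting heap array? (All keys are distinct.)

remove root 54; move last element 2 to root → [2, 41, 52, 40, 26, 43, 32, 25, 33, 7, 12, 10, 39]
2 vs larger child 52 at index 2, swap → [52, 41, 2, 40, 26, 43, 32, 25, 33, 7, 12, 10, 39]
2 vs larger child 43 at index 5, swap → [52, 41, 43, 40, 26, 2, 32, 25, 33, 7, 12, 10, 39]
2 vs larger child 39 at index 12, swap → [52, 41, 43, 40, 26, 39, 32, 25, 33, 7, 12, 10, 2]

[52, 41, 43, 40, 26, 39, 32, 25, 33, 7, 12, 10, 2]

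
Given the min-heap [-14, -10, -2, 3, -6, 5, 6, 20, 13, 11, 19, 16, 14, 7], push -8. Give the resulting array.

[-14, -10, -8, 3, -6, 5, -2, 20, 13, 11, 19, 16, 14, 7, 6]

append -8 at index 14 → [-14, -10, -2, 3, -6, 5, 6, 20, 13, 11, 19, 16, 14, 7, -8]
-8 < parent 6 at index 6, swap → [-14, -10, -2, 3, -6, 5, -8, 20, 13, 11, 19, 16, 14, 7, 6]
-8 < parent -2 at index 2, swap → [-14, -10, -8, 3, -6, 5, -2, 20, 13, 11, 19, 16, 14, 7, 6]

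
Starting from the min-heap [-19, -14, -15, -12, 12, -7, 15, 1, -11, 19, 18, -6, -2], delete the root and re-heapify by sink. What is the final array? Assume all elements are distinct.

[-15, -14, -7, -12, 12, -6, 15, 1, -11, 19, 18, -2]

remove root -19; move last element -2 to root → [-2, -14, -15, -12, 12, -7, 15, 1, -11, 19, 18, -6]
-2 vs smaller child -15 at index 2, swap → [-15, -14, -2, -12, 12, -7, 15, 1, -11, 19, 18, -6]
-2 vs smaller child -7 at index 5, swap → [-15, -14, -7, -12, 12, -2, 15, 1, -11, 19, 18, -6]
-2 vs only child -6 at index 11, swap → [-15, -14, -7, -12, 12, -6, 15, 1, -11, 19, 18, -2]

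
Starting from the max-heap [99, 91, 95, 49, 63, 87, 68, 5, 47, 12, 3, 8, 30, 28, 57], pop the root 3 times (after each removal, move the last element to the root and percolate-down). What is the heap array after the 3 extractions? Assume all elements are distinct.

extract-max #1 returns 99:
  remove root 99; move last element 57 to root → [57, 91, 95, 49, 63, 87, 68, 5, 47, 12, 3, 8, 30, 28]
  57 vs larger child 95 at index 2, swap → [95, 91, 57, 49, 63, 87, 68, 5, 47, 12, 3, 8, 30, 28]
  57 vs larger child 87 at index 5, swap → [95, 91, 87, 49, 63, 57, 68, 5, 47, 12, 3, 8, 30, 28]
extract-max #2 returns 95:
  remove root 95; move last element 28 to root → [28, 91, 87, 49, 63, 57, 68, 5, 47, 12, 3, 8, 30]
  28 vs larger child 91 at index 1, swap → [91, 28, 87, 49, 63, 57, 68, 5, 47, 12, 3, 8, 30]
  28 vs larger child 63 at index 4, swap → [91, 63, 87, 49, 28, 57, 68, 5, 47, 12, 3, 8, 30]
extract-max #3 returns 91:
  remove root 91; move last element 30 to root → [30, 63, 87, 49, 28, 57, 68, 5, 47, 12, 3, 8]
  30 vs larger child 87 at index 2, swap → [87, 63, 30, 49, 28, 57, 68, 5, 47, 12, 3, 8]
  30 vs larger child 68 at index 6, swap → [87, 63, 68, 49, 28, 57, 30, 5, 47, 12, 3, 8]

[87, 63, 68, 49, 28, 57, 30, 5, 47, 12, 3, 8]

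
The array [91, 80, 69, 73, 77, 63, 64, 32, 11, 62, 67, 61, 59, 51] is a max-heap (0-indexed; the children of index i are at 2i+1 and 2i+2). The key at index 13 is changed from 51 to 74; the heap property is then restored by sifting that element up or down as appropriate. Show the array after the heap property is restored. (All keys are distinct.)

[91, 80, 74, 73, 77, 63, 69, 32, 11, 62, 67, 61, 59, 64]

set index 13 from 51 to 74 → [91, 80, 69, 73, 77, 63, 64, 32, 11, 62, 67, 61, 59, 74]
74 > parent 64 at index 6, swap → [91, 80, 69, 73, 77, 63, 74, 32, 11, 62, 67, 61, 59, 64]
74 > parent 69 at index 2, swap → [91, 80, 74, 73, 77, 63, 69, 32, 11, 62, 67, 61, 59, 64]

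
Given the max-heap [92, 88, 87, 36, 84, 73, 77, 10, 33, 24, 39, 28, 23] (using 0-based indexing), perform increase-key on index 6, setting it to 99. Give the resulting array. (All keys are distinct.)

set index 6 from 77 to 99 → [92, 88, 87, 36, 84, 73, 99, 10, 33, 24, 39, 28, 23]
99 > parent 87 at index 2, swap → [92, 88, 99, 36, 84, 73, 87, 10, 33, 24, 39, 28, 23]
99 > parent 92 at index 0, swap → [99, 88, 92, 36, 84, 73, 87, 10, 33, 24, 39, 28, 23]

[99, 88, 92, 36, 84, 73, 87, 10, 33, 24, 39, 28, 23]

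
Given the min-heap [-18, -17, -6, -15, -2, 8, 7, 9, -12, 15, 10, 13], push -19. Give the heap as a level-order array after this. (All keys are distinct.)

[-19, -17, -18, -15, -2, -6, 7, 9, -12, 15, 10, 13, 8]

append -19 at index 12 → [-18, -17, -6, -15, -2, 8, 7, 9, -12, 15, 10, 13, -19]
-19 < parent 8 at index 5, swap → [-18, -17, -6, -15, -2, -19, 7, 9, -12, 15, 10, 13, 8]
-19 < parent -6 at index 2, swap → [-18, -17, -19, -15, -2, -6, 7, 9, -12, 15, 10, 13, 8]
-19 < parent -18 at index 0, swap → [-19, -17, -18, -15, -2, -6, 7, 9, -12, 15, 10, 13, 8]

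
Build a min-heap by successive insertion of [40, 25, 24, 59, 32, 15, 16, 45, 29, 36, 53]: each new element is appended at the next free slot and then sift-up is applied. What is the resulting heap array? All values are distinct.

[15, 29, 16, 32, 36, 25, 24, 59, 45, 40, 53]

Insert 40:
  append 40 at index 0 → [40] (no swap needed)
Insert 25:
  append 25 at index 1 → [40, 25]
  25 < parent 40 at index 0, swap → [25, 40]
Insert 24:
  append 24 at index 2 → [25, 40, 24]
  24 < parent 25 at index 0, swap → [24, 40, 25]
Insert 59:
  append 59 at index 3 → [24, 40, 25, 59] (no swap needed)
Insert 32:
  append 32 at index 4 → [24, 40, 25, 59, 32]
  32 < parent 40 at index 1, swap → [24, 32, 25, 59, 40]
Insert 15:
  append 15 at index 5 → [24, 32, 25, 59, 40, 15]
  15 < parent 25 at index 2, swap → [24, 32, 15, 59, 40, 25]
  15 < parent 24 at index 0, swap → [15, 32, 24, 59, 40, 25]
Insert 16:
  append 16 at index 6 → [15, 32, 24, 59, 40, 25, 16]
  16 < parent 24 at index 2, swap → [15, 32, 16, 59, 40, 25, 24]
Insert 45:
  append 45 at index 7 → [15, 32, 16, 59, 40, 25, 24, 45]
  45 < parent 59 at index 3, swap → [15, 32, 16, 45, 40, 25, 24, 59]
Insert 29:
  append 29 at index 8 → [15, 32, 16, 45, 40, 25, 24, 59, 29]
  29 < parent 45 at index 3, swap → [15, 32, 16, 29, 40, 25, 24, 59, 45]
  29 < parent 32 at index 1, swap → [15, 29, 16, 32, 40, 25, 24, 59, 45]
Insert 36:
  append 36 at index 9 → [15, 29, 16, 32, 40, 25, 24, 59, 45, 36]
  36 < parent 40 at index 4, swap → [15, 29, 16, 32, 36, 25, 24, 59, 45, 40]
Insert 53:
  append 53 at index 10 → [15, 29, 16, 32, 36, 25, 24, 59, 45, 40, 53] (no swap needed)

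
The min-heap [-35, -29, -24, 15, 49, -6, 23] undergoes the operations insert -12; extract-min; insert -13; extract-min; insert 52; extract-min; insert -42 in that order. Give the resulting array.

[-42, -13, -6, -12, 49, 15, 23, 52]

insert -12:
  append -12 at index 7 → [-35, -29, -24, 15, 49, -6, 23, -12]
  -12 < parent 15 at index 3, swap → [-35, -29, -24, -12, 49, -6, 23, 15]
extract-min → returns -35:
  remove root -35; move last element 15 to root → [15, -29, -24, -12, 49, -6, 23]
  15 vs smaller child -29 at index 1, swap → [-29, 15, -24, -12, 49, -6, 23]
  15 vs smaller child -12 at index 3, swap → [-29, -12, -24, 15, 49, -6, 23]
insert -13:
  append -13 at index 7 → [-29, -12, -24, 15, 49, -6, 23, -13]
  -13 < parent 15 at index 3, swap → [-29, -12, -24, -13, 49, -6, 23, 15]
  -13 < parent -12 at index 1, swap → [-29, -13, -24, -12, 49, -6, 23, 15]
extract-min → returns -29:
  remove root -29; move last element 15 to root → [15, -13, -24, -12, 49, -6, 23]
  15 vs smaller child -24 at index 2, swap → [-24, -13, 15, -12, 49, -6, 23]
  15 vs smaller child -6 at index 5, swap → [-24, -13, -6, -12, 49, 15, 23]
insert 52:
  append 52 at index 7 → [-24, -13, -6, -12, 49, 15, 23, 52] (no swap needed)
extract-min → returns -24:
  remove root -24; move last element 52 to root → [52, -13, -6, -12, 49, 15, 23]
  52 vs smaller child -13 at index 1, swap → [-13, 52, -6, -12, 49, 15, 23]
  52 vs smaller child -12 at index 3, swap → [-13, -12, -6, 52, 49, 15, 23]
insert -42:
  append -42 at index 7 → [-13, -12, -6, 52, 49, 15, 23, -42]
  -42 < parent 52 at index 3, swap → [-13, -12, -6, -42, 49, 15, 23, 52]
  -42 < parent -12 at index 1, swap → [-13, -42, -6, -12, 49, 15, 23, 52]
  -42 < parent -13 at index 0, swap → [-42, -13, -6, -12, 49, 15, 23, 52]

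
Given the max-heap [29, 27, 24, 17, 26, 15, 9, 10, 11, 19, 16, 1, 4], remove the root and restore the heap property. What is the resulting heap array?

[27, 26, 24, 17, 19, 15, 9, 10, 11, 4, 16, 1]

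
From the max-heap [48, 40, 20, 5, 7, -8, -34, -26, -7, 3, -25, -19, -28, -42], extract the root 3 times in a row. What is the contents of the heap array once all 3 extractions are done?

extract-max #1 returns 48:
  remove root 48; move last element -42 to root → [-42, 40, 20, 5, 7, -8, -34, -26, -7, 3, -25, -19, -28]
  -42 vs larger child 40 at index 1, swap → [40, -42, 20, 5, 7, -8, -34, -26, -7, 3, -25, -19, -28]
  -42 vs larger child 7 at index 4, swap → [40, 7, 20, 5, -42, -8, -34, -26, -7, 3, -25, -19, -28]
  -42 vs larger child 3 at index 9, swap → [40, 7, 20, 5, 3, -8, -34, -26, -7, -42, -25, -19, -28]
extract-max #2 returns 40:
  remove root 40; move last element -28 to root → [-28, 7, 20, 5, 3, -8, -34, -26, -7, -42, -25, -19]
  -28 vs larger child 20 at index 2, swap → [20, 7, -28, 5, 3, -8, -34, -26, -7, -42, -25, -19]
  -28 vs larger child -8 at index 5, swap → [20, 7, -8, 5, 3, -28, -34, -26, -7, -42, -25, -19]
  -28 vs only child -19 at index 11, swap → [20, 7, -8, 5, 3, -19, -34, -26, -7, -42, -25, -28]
extract-max #3 returns 20:
  remove root 20; move last element -28 to root → [-28, 7, -8, 5, 3, -19, -34, -26, -7, -42, -25]
  -28 vs larger child 7 at index 1, swap → [7, -28, -8, 5, 3, -19, -34, -26, -7, -42, -25]
  -28 vs larger child 5 at index 3, swap → [7, 5, -8, -28, 3, -19, -34, -26, -7, -42, -25]
  -28 vs larger child -7 at index 8, swap → [7, 5, -8, -7, 3, -19, -34, -26, -28, -42, -25]

[7, 5, -8, -7, 3, -19, -34, -26, -28, -42, -25]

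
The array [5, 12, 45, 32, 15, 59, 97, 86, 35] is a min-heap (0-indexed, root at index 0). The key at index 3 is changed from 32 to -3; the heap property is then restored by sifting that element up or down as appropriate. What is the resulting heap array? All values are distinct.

[-3, 5, 45, 12, 15, 59, 97, 86, 35]

set index 3 from 32 to -3 → [5, 12, 45, -3, 15, 59, 97, 86, 35]
-3 < parent 12 at index 1, swap → [5, -3, 45, 12, 15, 59, 97, 86, 35]
-3 < parent 5 at index 0, swap → [-3, 5, 45, 12, 15, 59, 97, 86, 35]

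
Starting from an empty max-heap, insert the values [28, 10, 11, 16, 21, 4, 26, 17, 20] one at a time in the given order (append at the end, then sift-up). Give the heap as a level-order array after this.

Insert 28:
  append 28 at index 0 → [28] (no swap needed)
Insert 10:
  append 10 at index 1 → [28, 10] (no swap needed)
Insert 11:
  append 11 at index 2 → [28, 10, 11] (no swap needed)
Insert 16:
  append 16 at index 3 → [28, 10, 11, 16]
  16 > parent 10 at index 1, swap → [28, 16, 11, 10]
Insert 21:
  append 21 at index 4 → [28, 16, 11, 10, 21]
  21 > parent 16 at index 1, swap → [28, 21, 11, 10, 16]
Insert 4:
  append 4 at index 5 → [28, 21, 11, 10, 16, 4] (no swap needed)
Insert 26:
  append 26 at index 6 → [28, 21, 11, 10, 16, 4, 26]
  26 > parent 11 at index 2, swap → [28, 21, 26, 10, 16, 4, 11]
Insert 17:
  append 17 at index 7 → [28, 21, 26, 10, 16, 4, 11, 17]
  17 > parent 10 at index 3, swap → [28, 21, 26, 17, 16, 4, 11, 10]
Insert 20:
  append 20 at index 8 → [28, 21, 26, 17, 16, 4, 11, 10, 20]
  20 > parent 17 at index 3, swap → [28, 21, 26, 20, 16, 4, 11, 10, 17]

[28, 21, 26, 20, 16, 4, 11, 10, 17]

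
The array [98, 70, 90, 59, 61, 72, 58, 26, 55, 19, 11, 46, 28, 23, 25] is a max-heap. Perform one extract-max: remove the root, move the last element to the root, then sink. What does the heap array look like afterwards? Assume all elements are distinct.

[90, 70, 72, 59, 61, 46, 58, 26, 55, 19, 11, 25, 28, 23]

remove root 98; move last element 25 to root → [25, 70, 90, 59, 61, 72, 58, 26, 55, 19, 11, 46, 28, 23]
25 vs larger child 90 at index 2, swap → [90, 70, 25, 59, 61, 72, 58, 26, 55, 19, 11, 46, 28, 23]
25 vs larger child 72 at index 5, swap → [90, 70, 72, 59, 61, 25, 58, 26, 55, 19, 11, 46, 28, 23]
25 vs larger child 46 at index 11, swap → [90, 70, 72, 59, 61, 46, 58, 26, 55, 19, 11, 25, 28, 23]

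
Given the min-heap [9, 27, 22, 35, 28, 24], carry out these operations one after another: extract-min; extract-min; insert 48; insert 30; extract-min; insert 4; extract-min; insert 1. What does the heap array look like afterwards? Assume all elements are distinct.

extract-min → returns 9:
  remove root 9; move last element 24 to root → [24, 27, 22, 35, 28]
  24 vs smaller child 22 at index 2, swap → [22, 27, 24, 35, 28]
extract-min → returns 22:
  remove root 22; move last element 28 to root → [28, 27, 24, 35]
  28 vs smaller child 24 at index 2, swap → [24, 27, 28, 35]
insert 48:
  append 48 at index 4 → [24, 27, 28, 35, 48] (no swap needed)
insert 30:
  append 30 at index 5 → [24, 27, 28, 35, 48, 30] (no swap needed)
extract-min → returns 24:
  remove root 24; move last element 30 to root → [30, 27, 28, 35, 48]
  30 vs smaller child 27 at index 1, swap → [27, 30, 28, 35, 48]
insert 4:
  append 4 at index 5 → [27, 30, 28, 35, 48, 4]
  4 < parent 28 at index 2, swap → [27, 30, 4, 35, 48, 28]
  4 < parent 27 at index 0, swap → [4, 30, 27, 35, 48, 28]
extract-min → returns 4:
  remove root 4; move last element 28 to root → [28, 30, 27, 35, 48]
  28 vs smaller child 27 at index 2, swap → [27, 30, 28, 35, 48]
insert 1:
  append 1 at index 5 → [27, 30, 28, 35, 48, 1]
  1 < parent 28 at index 2, swap → [27, 30, 1, 35, 48, 28]
  1 < parent 27 at index 0, swap → [1, 30, 27, 35, 48, 28]

[1, 30, 27, 35, 48, 28]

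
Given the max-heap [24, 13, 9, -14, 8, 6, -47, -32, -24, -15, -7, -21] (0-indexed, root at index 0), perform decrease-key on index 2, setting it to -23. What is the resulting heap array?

set index 2 from 9 to -23 → [24, 13, -23, -14, 8, 6, -47, -32, -24, -15, -7, -21]
-23 vs larger child 6 at index 5, swap → [24, 13, 6, -14, 8, -23, -47, -32, -24, -15, -7, -21]
-23 vs only child -21 at index 11, swap → [24, 13, 6, -14, 8, -21, -47, -32, -24, -15, -7, -23]

[24, 13, 6, -14, 8, -21, -47, -32, -24, -15, -7, -23]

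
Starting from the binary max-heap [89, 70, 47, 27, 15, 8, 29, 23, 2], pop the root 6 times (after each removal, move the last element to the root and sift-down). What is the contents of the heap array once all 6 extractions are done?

extract-max #1 returns 89:
  remove root 89; move last element 2 to root → [2, 70, 47, 27, 15, 8, 29, 23]
  2 vs larger child 70 at index 1, swap → [70, 2, 47, 27, 15, 8, 29, 23]
  2 vs larger child 27 at index 3, swap → [70, 27, 47, 2, 15, 8, 29, 23]
  2 vs only child 23 at index 7, swap → [70, 27, 47, 23, 15, 8, 29, 2]
extract-max #2 returns 70:
  remove root 70; move last element 2 to root → [2, 27, 47, 23, 15, 8, 29]
  2 vs larger child 47 at index 2, swap → [47, 27, 2, 23, 15, 8, 29]
  2 vs larger child 29 at index 6, swap → [47, 27, 29, 23, 15, 8, 2]
extract-max #3 returns 47:
  remove root 47; move last element 2 to root → [2, 27, 29, 23, 15, 8]
  2 vs larger child 29 at index 2, swap → [29, 27, 2, 23, 15, 8]
  2 vs only child 8 at index 5, swap → [29, 27, 8, 23, 15, 2]
extract-max #4 returns 29:
  remove root 29; move last element 2 to root → [2, 27, 8, 23, 15]
  2 vs larger child 27 at index 1, swap → [27, 2, 8, 23, 15]
  2 vs larger child 23 at index 3, swap → [27, 23, 8, 2, 15]
extract-max #5 returns 27:
  remove root 27; move last element 15 to root → [15, 23, 8, 2]
  15 vs larger child 23 at index 1, swap → [23, 15, 8, 2]
extract-max #6 returns 23:
  remove root 23; move last element 2 to root → [2, 15, 8]
  2 vs larger child 15 at index 1, swap → [15, 2, 8]

[15, 2, 8]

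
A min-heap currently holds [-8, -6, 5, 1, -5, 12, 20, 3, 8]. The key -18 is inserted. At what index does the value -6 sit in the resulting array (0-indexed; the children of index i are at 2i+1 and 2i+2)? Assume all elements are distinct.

append -18 at index 9 → [-8, -6, 5, 1, -5, 12, 20, 3, 8, -18]
-18 < parent -5 at index 4, swap → [-8, -6, 5, 1, -18, 12, 20, 3, 8, -5]
-18 < parent -6 at index 1, swap → [-8, -18, 5, 1, -6, 12, 20, 3, 8, -5]
-18 < parent -8 at index 0, swap → [-18, -8, 5, 1, -6, 12, 20, 3, 8, -5]
resulting array: [-18, -8, 5, 1, -6, 12, 20, 3, 8, -5]

4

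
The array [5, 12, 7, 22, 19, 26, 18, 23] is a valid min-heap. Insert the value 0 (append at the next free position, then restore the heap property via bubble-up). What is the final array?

[0, 5, 7, 12, 19, 26, 18, 23, 22]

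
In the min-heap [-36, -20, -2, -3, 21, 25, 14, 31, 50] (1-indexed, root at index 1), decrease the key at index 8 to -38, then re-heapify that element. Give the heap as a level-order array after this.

[-38, -36, -2, -20, 21, 25, 14, -3, 50]

set index 8 from 31 to -38 → [-36, -20, -2, -3, 21, 25, 14, -38, 50]
-38 < parent -3 at index 4, swap → [-36, -20, -2, -38, 21, 25, 14, -3, 50]
-38 < parent -20 at index 2, swap → [-36, -38, -2, -20, 21, 25, 14, -3, 50]
-38 < parent -36 at index 1, swap → [-38, -36, -2, -20, 21, 25, 14, -3, 50]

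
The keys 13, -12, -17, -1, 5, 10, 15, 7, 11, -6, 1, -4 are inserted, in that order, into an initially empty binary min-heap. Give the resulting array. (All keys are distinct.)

[-17, -6, -12, 7, -1, -4, 15, 13, 11, 5, 1, 10]

Insert 13:
  append 13 at index 0 → [13] (no swap needed)
Insert -12:
  append -12 at index 1 → [13, -12]
  -12 < parent 13 at index 0, swap → [-12, 13]
Insert -17:
  append -17 at index 2 → [-12, 13, -17]
  -17 < parent -12 at index 0, swap → [-17, 13, -12]
Insert -1:
  append -1 at index 3 → [-17, 13, -12, -1]
  -1 < parent 13 at index 1, swap → [-17, -1, -12, 13]
Insert 5:
  append 5 at index 4 → [-17, -1, -12, 13, 5] (no swap needed)
Insert 10:
  append 10 at index 5 → [-17, -1, -12, 13, 5, 10] (no swap needed)
Insert 15:
  append 15 at index 6 → [-17, -1, -12, 13, 5, 10, 15] (no swap needed)
Insert 7:
  append 7 at index 7 → [-17, -1, -12, 13, 5, 10, 15, 7]
  7 < parent 13 at index 3, swap → [-17, -1, -12, 7, 5, 10, 15, 13]
Insert 11:
  append 11 at index 8 → [-17, -1, -12, 7, 5, 10, 15, 13, 11] (no swap needed)
Insert -6:
  append -6 at index 9 → [-17, -1, -12, 7, 5, 10, 15, 13, 11, -6]
  -6 < parent 5 at index 4, swap → [-17, -1, -12, 7, -6, 10, 15, 13, 11, 5]
  -6 < parent -1 at index 1, swap → [-17, -6, -12, 7, -1, 10, 15, 13, 11, 5]
Insert 1:
  append 1 at index 10 → [-17, -6, -12, 7, -1, 10, 15, 13, 11, 5, 1] (no swap needed)
Insert -4:
  append -4 at index 11 → [-17, -6, -12, 7, -1, 10, 15, 13, 11, 5, 1, -4]
  -4 < parent 10 at index 5, swap → [-17, -6, -12, 7, -1, -4, 15, 13, 11, 5, 1, 10]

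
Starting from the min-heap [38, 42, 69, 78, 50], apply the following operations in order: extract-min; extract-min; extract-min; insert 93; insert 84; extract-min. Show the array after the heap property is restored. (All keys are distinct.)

extract-min → returns 38:
  remove root 38; move last element 50 to root → [50, 42, 69, 78]
  50 vs smaller child 42 at index 1, swap → [42, 50, 69, 78]
extract-min → returns 42:
  remove root 42; move last element 78 to root → [78, 50, 69]
  78 vs smaller child 50 at index 1, swap → [50, 78, 69]
extract-min → returns 50:
  remove root 50; move last element 69 to root → [69, 78] (no swap needed)
insert 93:
  append 93 at index 2 → [69, 78, 93] (no swap needed)
insert 84:
  append 84 at index 3 → [69, 78, 93, 84] (no swap needed)
extract-min → returns 69:
  remove root 69; move last element 84 to root → [84, 78, 93]
  84 vs smaller child 78 at index 1, swap → [78, 84, 93]

[78, 84, 93]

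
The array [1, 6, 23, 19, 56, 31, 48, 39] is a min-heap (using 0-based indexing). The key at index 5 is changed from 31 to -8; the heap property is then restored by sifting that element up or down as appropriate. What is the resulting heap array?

[-8, 6, 1, 19, 56, 23, 48, 39]

set index 5 from 31 to -8 → [1, 6, 23, 19, 56, -8, 48, 39]
-8 < parent 23 at index 2, swap → [1, 6, -8, 19, 56, 23, 48, 39]
-8 < parent 1 at index 0, swap → [-8, 6, 1, 19, 56, 23, 48, 39]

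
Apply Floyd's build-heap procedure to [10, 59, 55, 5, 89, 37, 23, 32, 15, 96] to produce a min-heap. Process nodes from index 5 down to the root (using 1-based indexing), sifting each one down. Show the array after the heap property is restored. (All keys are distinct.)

[5, 10, 23, 15, 89, 37, 55, 32, 59, 96]

sift down from index 5: already satisfies heap property
sift down from index 4: already satisfies heap property
sift down from index 3:
  55 vs smaller child 23 at index 7, swap → [10, 59, 23, 5, 89, 37, 55, 32, 15, 96]
sift down from index 2:
  59 vs smaller child 5 at index 4, swap → [10, 5, 23, 59, 89, 37, 55, 32, 15, 96]
  59 vs smaller child 15 at index 9, swap → [10, 5, 23, 15, 89, 37, 55, 32, 59, 96]
sift down from index 1:
  10 vs smaller child 5 at index 2, swap → [5, 10, 23, 15, 89, 37, 55, 32, 59, 96]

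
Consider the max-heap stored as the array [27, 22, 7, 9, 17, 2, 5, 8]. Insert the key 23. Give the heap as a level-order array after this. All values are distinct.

append 23 at index 8 → [27, 22, 7, 9, 17, 2, 5, 8, 23]
23 > parent 9 at index 3, swap → [27, 22, 7, 23, 17, 2, 5, 8, 9]
23 > parent 22 at index 1, swap → [27, 23, 7, 22, 17, 2, 5, 8, 9]

[27, 23, 7, 22, 17, 2, 5, 8, 9]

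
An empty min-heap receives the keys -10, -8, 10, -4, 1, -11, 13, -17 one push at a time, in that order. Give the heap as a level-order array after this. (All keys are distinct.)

Insert -10:
  append -10 at index 0 → [-10] (no swap needed)
Insert -8:
  append -8 at index 1 → [-10, -8] (no swap needed)
Insert 10:
  append 10 at index 2 → [-10, -8, 10] (no swap needed)
Insert -4:
  append -4 at index 3 → [-10, -8, 10, -4] (no swap needed)
Insert 1:
  append 1 at index 4 → [-10, -8, 10, -4, 1] (no swap needed)
Insert -11:
  append -11 at index 5 → [-10, -8, 10, -4, 1, -11]
  -11 < parent 10 at index 2, swap → [-10, -8, -11, -4, 1, 10]
  -11 < parent -10 at index 0, swap → [-11, -8, -10, -4, 1, 10]
Insert 13:
  append 13 at index 6 → [-11, -8, -10, -4, 1, 10, 13] (no swap needed)
Insert -17:
  append -17 at index 7 → [-11, -8, -10, -4, 1, 10, 13, -17]
  -17 < parent -4 at index 3, swap → [-11, -8, -10, -17, 1, 10, 13, -4]
  -17 < parent -8 at index 1, swap → [-11, -17, -10, -8, 1, 10, 13, -4]
  -17 < parent -11 at index 0, swap → [-17, -11, -10, -8, 1, 10, 13, -4]

[-17, -11, -10, -8, 1, 10, 13, -4]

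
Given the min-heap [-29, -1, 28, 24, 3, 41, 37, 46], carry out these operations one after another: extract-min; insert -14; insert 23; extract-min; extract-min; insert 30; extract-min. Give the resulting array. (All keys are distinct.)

[23, 24, 28, 30, 46, 41, 37]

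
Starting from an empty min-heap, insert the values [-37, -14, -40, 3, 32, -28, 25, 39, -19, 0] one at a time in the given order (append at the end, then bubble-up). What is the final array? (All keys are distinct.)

[-40, -19, -37, -14, 0, -28, 25, 39, 3, 32]

Insert -37:
  append -37 at index 0 → [-37] (no swap needed)
Insert -14:
  append -14 at index 1 → [-37, -14] (no swap needed)
Insert -40:
  append -40 at index 2 → [-37, -14, -40]
  -40 < parent -37 at index 0, swap → [-40, -14, -37]
Insert 3:
  append 3 at index 3 → [-40, -14, -37, 3] (no swap needed)
Insert 32:
  append 32 at index 4 → [-40, -14, -37, 3, 32] (no swap needed)
Insert -28:
  append -28 at index 5 → [-40, -14, -37, 3, 32, -28] (no swap needed)
Insert 25:
  append 25 at index 6 → [-40, -14, -37, 3, 32, -28, 25] (no swap needed)
Insert 39:
  append 39 at index 7 → [-40, -14, -37, 3, 32, -28, 25, 39] (no swap needed)
Insert -19:
  append -19 at index 8 → [-40, -14, -37, 3, 32, -28, 25, 39, -19]
  -19 < parent 3 at index 3, swap → [-40, -14, -37, -19, 32, -28, 25, 39, 3]
  -19 < parent -14 at index 1, swap → [-40, -19, -37, -14, 32, -28, 25, 39, 3]
Insert 0:
  append 0 at index 9 → [-40, -19, -37, -14, 32, -28, 25, 39, 3, 0]
  0 < parent 32 at index 4, swap → [-40, -19, -37, -14, 0, -28, 25, 39, 3, 32]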